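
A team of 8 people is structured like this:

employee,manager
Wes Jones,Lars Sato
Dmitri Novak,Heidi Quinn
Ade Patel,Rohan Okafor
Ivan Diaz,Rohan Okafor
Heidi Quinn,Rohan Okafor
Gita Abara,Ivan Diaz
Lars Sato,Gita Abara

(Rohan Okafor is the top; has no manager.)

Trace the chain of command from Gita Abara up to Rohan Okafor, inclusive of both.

Gita Abara reports to Ivan Diaz. Ivan Diaz reports to Rohan Okafor. Rohan Okafor is at the top.

Gita Abara -> Ivan Diaz -> Rohan Okafor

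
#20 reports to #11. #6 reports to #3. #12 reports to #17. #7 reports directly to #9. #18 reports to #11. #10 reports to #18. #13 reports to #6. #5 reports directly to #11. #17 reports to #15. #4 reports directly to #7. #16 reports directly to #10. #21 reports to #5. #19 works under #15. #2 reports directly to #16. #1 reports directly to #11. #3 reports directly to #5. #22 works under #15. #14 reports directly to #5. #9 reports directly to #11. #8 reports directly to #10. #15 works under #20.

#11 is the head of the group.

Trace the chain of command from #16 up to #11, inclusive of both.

#16 reports to #10. #10 reports to #18. #18 reports to #11. #11 is at the top.

#16 -> #10 -> #18 -> #11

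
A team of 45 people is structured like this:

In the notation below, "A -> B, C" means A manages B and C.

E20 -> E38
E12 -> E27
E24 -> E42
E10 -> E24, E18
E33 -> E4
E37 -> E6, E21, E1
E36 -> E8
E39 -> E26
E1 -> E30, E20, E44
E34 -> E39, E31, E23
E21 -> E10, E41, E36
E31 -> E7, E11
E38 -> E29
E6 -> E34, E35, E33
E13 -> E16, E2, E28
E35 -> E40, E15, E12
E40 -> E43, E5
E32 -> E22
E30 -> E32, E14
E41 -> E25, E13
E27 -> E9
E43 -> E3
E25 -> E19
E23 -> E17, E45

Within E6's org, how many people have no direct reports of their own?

The people in E6's organization with no one reporting to them are E4, E9, E15, E5, E3, E45, E17, E11, E7, E26. That is 10.

10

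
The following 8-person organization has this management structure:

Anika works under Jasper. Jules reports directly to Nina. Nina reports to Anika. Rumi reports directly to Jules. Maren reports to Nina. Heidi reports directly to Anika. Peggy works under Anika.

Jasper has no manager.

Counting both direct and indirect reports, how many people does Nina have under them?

Nina directly manages Jules, Maren. Under Jules: Rumi (1). Maren has no reports. So Nina's organization is 2 direct reports plus everyone under them: 2 + 1 = 3.

3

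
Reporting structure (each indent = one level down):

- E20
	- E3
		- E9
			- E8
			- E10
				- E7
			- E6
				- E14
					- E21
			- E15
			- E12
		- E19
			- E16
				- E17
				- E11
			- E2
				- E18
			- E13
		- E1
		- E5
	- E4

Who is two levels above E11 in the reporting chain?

E19

E11 reports to E16, and E16 reports to E19. So E11's skip-level manager is E19.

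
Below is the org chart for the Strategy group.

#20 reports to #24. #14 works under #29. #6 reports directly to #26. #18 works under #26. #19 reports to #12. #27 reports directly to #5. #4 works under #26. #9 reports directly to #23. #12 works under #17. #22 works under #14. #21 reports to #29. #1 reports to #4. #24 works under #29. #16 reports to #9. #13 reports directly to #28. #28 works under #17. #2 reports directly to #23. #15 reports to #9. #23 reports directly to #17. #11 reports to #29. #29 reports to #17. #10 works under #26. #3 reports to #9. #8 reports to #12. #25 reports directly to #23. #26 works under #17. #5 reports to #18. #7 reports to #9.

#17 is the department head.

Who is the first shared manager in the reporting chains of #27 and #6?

#27's chain of managers is #5, #18, #26, #17. #6's chain of managers is #26, #17. The first manager that appears in both chains is #26.

#26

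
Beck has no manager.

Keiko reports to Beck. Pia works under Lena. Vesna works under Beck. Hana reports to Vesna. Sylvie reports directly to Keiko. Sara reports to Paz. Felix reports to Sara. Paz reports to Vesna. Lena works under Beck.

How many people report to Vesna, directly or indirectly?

Vesna directly manages Paz, Hana. Under Paz: Sara, Felix (2). Hana has no reports. So Vesna's organization is 2 direct reports plus everyone under them: 3 + 1 = 4.

4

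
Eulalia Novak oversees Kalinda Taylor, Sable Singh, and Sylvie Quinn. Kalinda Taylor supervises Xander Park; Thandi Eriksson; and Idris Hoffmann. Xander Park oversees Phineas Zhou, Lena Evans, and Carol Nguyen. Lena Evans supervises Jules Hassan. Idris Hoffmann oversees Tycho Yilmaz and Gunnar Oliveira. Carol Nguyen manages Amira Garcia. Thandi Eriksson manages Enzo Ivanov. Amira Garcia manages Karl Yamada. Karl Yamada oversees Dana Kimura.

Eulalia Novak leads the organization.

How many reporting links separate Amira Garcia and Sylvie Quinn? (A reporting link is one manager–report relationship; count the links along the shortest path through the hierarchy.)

Amira Garcia is 4 levels below Eulalia Novak, and Sylvie Quinn is 1 level below Eulalia Novak (their lowest common manager). The shortest path runs up from Amira Garcia to Eulalia Novak and back down to Sylvie Quinn: 4 + 1 = 5 links.

5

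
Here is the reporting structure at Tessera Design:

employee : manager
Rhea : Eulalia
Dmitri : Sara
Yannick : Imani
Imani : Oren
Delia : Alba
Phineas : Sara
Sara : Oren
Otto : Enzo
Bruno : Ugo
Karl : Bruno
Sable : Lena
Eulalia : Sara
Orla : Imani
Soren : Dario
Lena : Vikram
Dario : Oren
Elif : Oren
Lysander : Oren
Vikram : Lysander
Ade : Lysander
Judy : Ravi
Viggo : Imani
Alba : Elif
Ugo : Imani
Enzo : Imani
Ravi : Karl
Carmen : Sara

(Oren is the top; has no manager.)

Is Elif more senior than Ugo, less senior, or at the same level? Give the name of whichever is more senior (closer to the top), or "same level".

Elif

Elif is 1 level below Oren; Ugo is 2. Elif is higher.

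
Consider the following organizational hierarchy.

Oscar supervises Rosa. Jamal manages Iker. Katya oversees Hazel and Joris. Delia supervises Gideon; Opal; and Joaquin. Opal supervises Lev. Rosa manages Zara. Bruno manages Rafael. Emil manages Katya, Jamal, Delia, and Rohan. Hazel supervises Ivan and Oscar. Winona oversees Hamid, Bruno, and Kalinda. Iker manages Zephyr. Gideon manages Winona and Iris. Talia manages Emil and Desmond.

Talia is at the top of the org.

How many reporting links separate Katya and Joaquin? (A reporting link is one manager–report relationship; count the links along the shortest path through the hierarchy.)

Katya is 1 level below Emil, and Joaquin is 2 levels below Emil (their lowest common manager). The shortest path runs up from Katya to Emil and back down to Joaquin: 1 + 2 = 3 links.

3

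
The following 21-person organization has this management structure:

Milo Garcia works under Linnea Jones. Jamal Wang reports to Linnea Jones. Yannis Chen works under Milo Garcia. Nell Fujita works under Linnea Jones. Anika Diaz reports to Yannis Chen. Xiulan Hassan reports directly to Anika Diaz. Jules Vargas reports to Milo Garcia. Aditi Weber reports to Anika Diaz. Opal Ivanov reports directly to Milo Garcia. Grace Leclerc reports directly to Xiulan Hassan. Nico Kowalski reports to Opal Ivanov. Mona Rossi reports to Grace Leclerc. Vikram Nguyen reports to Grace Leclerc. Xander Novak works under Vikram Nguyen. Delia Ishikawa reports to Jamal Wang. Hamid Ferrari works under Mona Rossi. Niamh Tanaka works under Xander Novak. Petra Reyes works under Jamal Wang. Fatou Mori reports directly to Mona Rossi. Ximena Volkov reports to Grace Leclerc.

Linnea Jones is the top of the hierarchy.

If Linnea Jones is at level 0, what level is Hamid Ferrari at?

7

Chain from Hamid Ferrari up to Linnea Jones: Hamid Ferrari → Mona Rossi → Grace Leclerc → Xiulan Hassan → Anika Diaz → Yannis Chen → Milo Garcia → Linnea Jones. That is 7 steps up, so Hamid Ferrari is 7 levels below Linnea Jones.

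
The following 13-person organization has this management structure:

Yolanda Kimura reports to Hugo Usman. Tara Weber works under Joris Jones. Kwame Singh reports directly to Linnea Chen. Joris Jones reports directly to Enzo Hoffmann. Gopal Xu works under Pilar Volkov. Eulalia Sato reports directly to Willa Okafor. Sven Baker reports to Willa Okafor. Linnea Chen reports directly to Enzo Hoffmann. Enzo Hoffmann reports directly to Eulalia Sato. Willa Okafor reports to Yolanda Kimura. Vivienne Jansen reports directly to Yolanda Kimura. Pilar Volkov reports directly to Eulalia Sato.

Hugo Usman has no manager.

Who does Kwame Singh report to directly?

Linnea Chen

Kwame Singh reports directly to Linnea Chen.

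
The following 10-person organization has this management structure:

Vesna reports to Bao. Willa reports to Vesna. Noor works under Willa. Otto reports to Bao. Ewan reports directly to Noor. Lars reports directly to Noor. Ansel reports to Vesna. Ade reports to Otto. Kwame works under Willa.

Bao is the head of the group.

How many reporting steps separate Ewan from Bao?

4

Chain from Ewan up to Bao: Ewan → Noor → Willa → Vesna → Bao. That is 4 steps up, so Ewan is 4 levels below Bao.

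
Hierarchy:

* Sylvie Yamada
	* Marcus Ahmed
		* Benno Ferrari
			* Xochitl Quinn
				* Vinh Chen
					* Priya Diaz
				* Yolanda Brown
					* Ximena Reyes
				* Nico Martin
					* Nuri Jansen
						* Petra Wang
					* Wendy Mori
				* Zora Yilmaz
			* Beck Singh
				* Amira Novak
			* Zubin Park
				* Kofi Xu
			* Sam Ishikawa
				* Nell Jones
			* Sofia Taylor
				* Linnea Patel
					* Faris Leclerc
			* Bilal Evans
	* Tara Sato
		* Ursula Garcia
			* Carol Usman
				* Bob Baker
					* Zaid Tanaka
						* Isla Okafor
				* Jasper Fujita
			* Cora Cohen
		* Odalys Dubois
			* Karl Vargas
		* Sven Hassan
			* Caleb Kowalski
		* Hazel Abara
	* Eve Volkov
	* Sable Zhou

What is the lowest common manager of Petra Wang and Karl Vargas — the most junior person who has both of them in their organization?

Petra Wang's chain of managers is Nuri Jansen, Nico Martin, Xochitl Quinn, Benno Ferrari, Marcus Ahmed, Sylvie Yamada. Karl Vargas's chain of managers is Odalys Dubois, Tara Sato, Sylvie Yamada. The first manager that appears in both chains is Sylvie Yamada.

Sylvie Yamada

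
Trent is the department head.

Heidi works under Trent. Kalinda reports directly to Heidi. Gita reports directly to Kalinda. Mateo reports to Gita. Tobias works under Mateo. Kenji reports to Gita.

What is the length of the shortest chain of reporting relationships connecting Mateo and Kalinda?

Mateo is in Kalinda's organization: the chain from Mateo up to Kalinda is Mateo → Gita → Kalinda, which is 2 links.

2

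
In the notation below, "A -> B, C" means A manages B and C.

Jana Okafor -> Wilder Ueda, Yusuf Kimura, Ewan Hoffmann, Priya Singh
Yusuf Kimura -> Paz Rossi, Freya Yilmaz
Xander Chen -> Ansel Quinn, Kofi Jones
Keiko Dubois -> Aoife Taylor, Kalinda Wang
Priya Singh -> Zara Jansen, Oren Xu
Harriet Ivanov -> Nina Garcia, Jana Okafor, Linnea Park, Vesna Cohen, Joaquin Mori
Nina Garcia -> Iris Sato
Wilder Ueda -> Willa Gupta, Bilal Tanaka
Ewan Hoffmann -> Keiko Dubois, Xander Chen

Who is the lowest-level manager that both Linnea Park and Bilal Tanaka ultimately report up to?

Linnea Park's chain of managers is Harriet Ivanov. Bilal Tanaka's chain of managers is Wilder Ueda, Jana Okafor, Harriet Ivanov. The first manager that appears in both chains is Harriet Ivanov.

Harriet Ivanov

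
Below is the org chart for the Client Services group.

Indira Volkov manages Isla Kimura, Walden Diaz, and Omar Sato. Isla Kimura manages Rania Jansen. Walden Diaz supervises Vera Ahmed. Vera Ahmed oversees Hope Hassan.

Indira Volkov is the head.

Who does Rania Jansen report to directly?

Rania Jansen reports directly to Isla Kimura.

Isla Kimura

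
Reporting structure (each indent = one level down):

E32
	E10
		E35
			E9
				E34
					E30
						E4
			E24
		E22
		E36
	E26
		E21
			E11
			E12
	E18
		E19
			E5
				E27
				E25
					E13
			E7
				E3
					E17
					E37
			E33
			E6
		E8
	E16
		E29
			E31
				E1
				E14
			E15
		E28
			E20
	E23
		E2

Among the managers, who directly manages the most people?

E32

Direct-report counts: E32 has 5; E23 has 1; E16 has 2; E28 has 1; E29 has 2; E31 has 2; E18 has 2; E19 has 4; E7 has 1; E3 has 2; E5 has 2; E25 has 1; E26 has 1; E21 has 2; E10 has 3; E35 has 2; E9 has 1; E34 has 1; E30 has 1. The largest is 5, held by E32.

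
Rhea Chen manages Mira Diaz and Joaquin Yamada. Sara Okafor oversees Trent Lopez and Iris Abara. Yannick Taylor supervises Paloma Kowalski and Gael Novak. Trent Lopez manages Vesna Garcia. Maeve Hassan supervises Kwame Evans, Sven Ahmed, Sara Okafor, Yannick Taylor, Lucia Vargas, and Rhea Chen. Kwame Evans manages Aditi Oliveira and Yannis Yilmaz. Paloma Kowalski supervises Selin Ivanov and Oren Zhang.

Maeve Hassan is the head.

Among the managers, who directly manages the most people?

Direct-report counts: Maeve Hassan has 6; Kwame Evans has 2; Yannick Taylor has 2; Paloma Kowalski has 2; Sara Okafor has 2; Trent Lopez has 1; Rhea Chen has 2. The largest is 6, held by Maeve Hassan.

Maeve Hassan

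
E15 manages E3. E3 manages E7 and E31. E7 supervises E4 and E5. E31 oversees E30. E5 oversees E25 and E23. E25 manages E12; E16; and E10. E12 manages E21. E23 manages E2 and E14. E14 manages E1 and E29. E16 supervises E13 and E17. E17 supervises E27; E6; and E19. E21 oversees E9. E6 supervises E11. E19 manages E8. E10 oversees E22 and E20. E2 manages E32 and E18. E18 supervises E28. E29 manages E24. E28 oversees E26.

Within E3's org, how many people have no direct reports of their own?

13

The people in E3's organization with no one reporting to them are E30, E4, E32, E26, E24, E1, E20, E22, E13, E27, E8, E11, E9. That is 13.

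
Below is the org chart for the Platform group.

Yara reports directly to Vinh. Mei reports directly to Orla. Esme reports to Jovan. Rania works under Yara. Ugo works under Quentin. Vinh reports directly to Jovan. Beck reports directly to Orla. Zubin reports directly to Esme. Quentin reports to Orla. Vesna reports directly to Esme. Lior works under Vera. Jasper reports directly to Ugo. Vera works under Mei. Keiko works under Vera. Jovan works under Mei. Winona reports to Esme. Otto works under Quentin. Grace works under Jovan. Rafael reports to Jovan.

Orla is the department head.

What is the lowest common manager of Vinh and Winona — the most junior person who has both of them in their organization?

Vinh's chain of managers is Jovan, Mei, Orla. Winona's chain of managers is Esme, Jovan, Mei, Orla. The first manager that appears in both chains is Jovan.

Jovan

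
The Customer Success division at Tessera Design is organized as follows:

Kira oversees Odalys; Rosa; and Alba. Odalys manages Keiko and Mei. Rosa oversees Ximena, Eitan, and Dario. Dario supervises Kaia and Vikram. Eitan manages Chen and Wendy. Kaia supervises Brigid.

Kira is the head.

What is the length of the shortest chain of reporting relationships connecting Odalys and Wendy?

4

Odalys is 1 level below Kira, and Wendy is 3 levels below Kira (their lowest common manager). The shortest path runs up from Odalys to Kira and back down to Wendy: 1 + 3 = 4 links.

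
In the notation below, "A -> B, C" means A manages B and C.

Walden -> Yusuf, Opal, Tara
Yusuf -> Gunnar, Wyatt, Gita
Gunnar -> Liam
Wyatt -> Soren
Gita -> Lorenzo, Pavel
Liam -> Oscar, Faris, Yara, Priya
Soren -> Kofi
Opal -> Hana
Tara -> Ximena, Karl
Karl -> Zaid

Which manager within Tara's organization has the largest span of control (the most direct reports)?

Direct-report counts within Tara's organization: Tara has 2; Karl has 1. The largest is 2, held by Tara.

Tara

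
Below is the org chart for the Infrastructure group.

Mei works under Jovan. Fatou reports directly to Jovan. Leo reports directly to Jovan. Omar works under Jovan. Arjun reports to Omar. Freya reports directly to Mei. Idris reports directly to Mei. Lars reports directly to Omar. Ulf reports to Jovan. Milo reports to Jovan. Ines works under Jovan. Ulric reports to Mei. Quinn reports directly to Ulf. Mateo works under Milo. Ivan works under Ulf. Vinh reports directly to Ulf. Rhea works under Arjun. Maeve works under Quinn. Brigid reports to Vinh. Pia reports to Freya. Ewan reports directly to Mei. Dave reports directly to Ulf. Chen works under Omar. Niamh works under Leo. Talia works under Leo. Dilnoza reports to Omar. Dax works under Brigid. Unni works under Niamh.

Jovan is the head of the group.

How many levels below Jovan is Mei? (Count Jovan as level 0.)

1

Chain from Mei up to Jovan: Mei → Jovan. That is 1 step up, so Mei is 1 level below Jovan.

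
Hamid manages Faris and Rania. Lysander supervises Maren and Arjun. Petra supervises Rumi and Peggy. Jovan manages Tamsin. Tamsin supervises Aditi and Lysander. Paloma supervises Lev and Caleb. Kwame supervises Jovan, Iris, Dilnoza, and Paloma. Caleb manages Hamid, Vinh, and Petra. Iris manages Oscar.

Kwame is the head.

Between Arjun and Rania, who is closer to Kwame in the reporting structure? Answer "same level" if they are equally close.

same level

Both Arjun and Rania are 4 levels below Kwame.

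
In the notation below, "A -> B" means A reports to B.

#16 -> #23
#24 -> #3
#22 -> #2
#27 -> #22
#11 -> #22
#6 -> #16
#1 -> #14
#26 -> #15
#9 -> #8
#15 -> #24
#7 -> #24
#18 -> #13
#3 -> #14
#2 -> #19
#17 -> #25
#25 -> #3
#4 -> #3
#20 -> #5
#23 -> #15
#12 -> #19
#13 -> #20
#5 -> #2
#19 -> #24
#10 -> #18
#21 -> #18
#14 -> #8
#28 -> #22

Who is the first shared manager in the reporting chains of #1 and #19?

#1's chain of managers is #14, #8. #19's chain of managers is #24, #3, #14, #8. The first manager that appears in both chains is #14.

#14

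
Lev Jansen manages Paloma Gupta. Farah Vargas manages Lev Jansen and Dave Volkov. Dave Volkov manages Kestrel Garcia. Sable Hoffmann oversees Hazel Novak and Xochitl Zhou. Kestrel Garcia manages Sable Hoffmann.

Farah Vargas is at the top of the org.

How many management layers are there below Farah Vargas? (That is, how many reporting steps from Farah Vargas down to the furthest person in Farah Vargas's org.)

4

The longest chain under Farah Vargas runs Farah Vargas → Dave Volkov → Kestrel Garcia → Sable Hoffmann → Xochitl Zhou, which is 4 levels below Farah Vargas.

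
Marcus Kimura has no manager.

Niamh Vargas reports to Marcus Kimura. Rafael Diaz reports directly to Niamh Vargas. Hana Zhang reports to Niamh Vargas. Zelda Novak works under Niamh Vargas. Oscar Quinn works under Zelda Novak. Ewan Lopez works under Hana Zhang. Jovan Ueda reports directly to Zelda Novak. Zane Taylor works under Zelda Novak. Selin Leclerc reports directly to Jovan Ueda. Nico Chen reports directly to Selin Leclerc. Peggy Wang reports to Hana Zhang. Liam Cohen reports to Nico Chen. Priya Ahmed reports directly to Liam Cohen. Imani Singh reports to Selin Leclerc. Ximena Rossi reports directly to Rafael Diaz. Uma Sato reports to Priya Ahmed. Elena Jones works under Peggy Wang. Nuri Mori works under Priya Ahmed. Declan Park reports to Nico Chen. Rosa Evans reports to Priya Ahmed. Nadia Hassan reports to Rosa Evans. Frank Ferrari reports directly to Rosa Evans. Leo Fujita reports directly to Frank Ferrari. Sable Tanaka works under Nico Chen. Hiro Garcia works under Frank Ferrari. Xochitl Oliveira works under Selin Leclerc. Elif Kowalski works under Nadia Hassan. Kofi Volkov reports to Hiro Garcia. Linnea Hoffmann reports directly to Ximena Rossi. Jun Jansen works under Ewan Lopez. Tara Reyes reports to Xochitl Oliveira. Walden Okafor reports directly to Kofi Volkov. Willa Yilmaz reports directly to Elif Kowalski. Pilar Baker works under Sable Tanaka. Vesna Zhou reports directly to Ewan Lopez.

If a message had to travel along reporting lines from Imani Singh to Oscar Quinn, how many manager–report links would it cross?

Imani Singh is 3 levels below Zelda Novak, and Oscar Quinn is 1 level below Zelda Novak (their lowest common manager). The shortest path runs up from Imani Singh to Zelda Novak and back down to Oscar Quinn: 3 + 1 = 4 links.

4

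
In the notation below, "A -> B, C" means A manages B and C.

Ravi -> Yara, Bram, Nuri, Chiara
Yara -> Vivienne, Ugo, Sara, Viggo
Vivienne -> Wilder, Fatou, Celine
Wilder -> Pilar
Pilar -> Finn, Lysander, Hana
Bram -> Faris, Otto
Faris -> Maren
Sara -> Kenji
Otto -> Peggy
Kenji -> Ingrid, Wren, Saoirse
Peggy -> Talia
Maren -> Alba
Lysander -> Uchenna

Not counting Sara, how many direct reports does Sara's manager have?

3

Sara reports to Yara. Yara's other direct reports are Vivienne, Ugo, Viggo — 3 peers.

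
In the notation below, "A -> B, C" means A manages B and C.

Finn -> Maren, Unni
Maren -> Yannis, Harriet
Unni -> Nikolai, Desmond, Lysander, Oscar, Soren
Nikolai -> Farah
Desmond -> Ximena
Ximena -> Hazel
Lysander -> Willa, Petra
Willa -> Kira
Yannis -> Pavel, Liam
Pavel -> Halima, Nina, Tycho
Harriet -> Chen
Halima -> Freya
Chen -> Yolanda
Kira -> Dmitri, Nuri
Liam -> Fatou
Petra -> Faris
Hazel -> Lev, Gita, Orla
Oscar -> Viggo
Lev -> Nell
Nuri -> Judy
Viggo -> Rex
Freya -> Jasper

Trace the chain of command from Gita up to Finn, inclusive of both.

Gita reports to Hazel. Hazel reports to Ximena. Ximena reports to Desmond. Desmond reports to Unni. Unni reports to Finn. Finn is at the top.

Gita -> Hazel -> Ximena -> Desmond -> Unni -> Finn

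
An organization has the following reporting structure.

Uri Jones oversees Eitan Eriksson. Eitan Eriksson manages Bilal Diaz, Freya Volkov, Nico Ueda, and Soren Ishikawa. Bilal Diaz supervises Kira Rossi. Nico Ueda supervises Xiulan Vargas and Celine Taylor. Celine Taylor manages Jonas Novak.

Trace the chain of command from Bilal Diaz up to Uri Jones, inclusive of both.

Bilal Diaz -> Eitan Eriksson -> Uri Jones

Bilal Diaz reports to Eitan Eriksson. Eitan Eriksson reports to Uri Jones. Uri Jones is at the top.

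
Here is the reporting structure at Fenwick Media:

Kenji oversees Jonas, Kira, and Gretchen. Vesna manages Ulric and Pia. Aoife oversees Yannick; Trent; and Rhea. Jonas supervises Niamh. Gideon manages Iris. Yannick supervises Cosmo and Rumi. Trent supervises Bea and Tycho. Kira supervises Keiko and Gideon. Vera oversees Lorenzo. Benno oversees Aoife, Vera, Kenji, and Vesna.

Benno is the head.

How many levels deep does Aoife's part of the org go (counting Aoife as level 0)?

2

The longest chain under Aoife runs Aoife → Trent → Tycho, which is 2 levels below Aoife.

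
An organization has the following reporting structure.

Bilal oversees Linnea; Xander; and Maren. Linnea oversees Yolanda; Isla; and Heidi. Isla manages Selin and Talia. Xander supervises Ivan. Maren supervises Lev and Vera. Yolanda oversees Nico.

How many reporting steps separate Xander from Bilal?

Chain from Xander up to Bilal: Xander → Bilal. That is 1 step up, so Xander is 1 level below Bilal.

1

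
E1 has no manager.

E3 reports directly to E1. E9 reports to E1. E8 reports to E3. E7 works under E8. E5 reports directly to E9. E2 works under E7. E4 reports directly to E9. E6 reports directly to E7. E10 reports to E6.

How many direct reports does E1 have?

E1 directly manages E3, E9. That is 2 direct reports.

2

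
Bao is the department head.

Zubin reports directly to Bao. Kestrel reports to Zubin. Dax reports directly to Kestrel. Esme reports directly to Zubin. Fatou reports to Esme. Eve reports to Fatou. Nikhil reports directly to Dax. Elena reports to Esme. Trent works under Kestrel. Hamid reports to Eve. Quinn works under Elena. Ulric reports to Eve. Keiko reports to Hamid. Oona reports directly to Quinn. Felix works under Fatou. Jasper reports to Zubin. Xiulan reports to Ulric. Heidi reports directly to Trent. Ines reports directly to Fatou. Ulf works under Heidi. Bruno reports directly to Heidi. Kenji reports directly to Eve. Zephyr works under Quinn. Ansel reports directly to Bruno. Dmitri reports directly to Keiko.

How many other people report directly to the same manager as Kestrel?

2

Kestrel reports to Zubin. Zubin's other direct reports are Esme, Jasper — 2 peers.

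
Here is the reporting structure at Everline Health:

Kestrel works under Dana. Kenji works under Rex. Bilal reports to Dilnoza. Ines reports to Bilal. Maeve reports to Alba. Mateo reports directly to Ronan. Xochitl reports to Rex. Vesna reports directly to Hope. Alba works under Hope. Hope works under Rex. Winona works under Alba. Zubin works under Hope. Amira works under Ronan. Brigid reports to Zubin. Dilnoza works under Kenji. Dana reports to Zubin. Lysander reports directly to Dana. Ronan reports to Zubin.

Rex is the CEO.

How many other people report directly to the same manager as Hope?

2

Hope reports to Rex. Rex's other direct reports are Kenji, Xochitl — 2 peers.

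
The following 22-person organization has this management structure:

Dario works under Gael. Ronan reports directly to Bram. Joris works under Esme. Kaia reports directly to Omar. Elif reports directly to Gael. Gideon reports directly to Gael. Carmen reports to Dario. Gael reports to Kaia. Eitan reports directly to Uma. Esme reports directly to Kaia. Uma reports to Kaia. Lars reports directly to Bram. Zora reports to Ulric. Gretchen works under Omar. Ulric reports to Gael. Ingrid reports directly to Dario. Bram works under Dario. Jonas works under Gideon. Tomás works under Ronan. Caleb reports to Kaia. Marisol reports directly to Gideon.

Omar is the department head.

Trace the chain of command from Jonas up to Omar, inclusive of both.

Jonas -> Gideon -> Gael -> Kaia -> Omar

Jonas reports to Gideon. Gideon reports to Gael. Gael reports to Kaia. Kaia reports to Omar. Omar is at the top.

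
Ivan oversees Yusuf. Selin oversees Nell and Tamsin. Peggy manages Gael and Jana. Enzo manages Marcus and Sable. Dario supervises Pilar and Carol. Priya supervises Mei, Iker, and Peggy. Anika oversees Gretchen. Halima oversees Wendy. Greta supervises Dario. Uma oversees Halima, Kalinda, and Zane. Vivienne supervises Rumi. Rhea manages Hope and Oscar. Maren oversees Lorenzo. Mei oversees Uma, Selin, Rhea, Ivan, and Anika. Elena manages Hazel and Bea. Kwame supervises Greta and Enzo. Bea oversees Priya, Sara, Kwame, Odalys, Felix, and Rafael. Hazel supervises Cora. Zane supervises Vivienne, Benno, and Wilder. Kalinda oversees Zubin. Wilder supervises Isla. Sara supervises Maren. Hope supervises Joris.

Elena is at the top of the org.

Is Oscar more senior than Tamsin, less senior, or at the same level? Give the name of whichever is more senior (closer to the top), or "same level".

Both Oscar and Tamsin are 5 levels below Elena.

same level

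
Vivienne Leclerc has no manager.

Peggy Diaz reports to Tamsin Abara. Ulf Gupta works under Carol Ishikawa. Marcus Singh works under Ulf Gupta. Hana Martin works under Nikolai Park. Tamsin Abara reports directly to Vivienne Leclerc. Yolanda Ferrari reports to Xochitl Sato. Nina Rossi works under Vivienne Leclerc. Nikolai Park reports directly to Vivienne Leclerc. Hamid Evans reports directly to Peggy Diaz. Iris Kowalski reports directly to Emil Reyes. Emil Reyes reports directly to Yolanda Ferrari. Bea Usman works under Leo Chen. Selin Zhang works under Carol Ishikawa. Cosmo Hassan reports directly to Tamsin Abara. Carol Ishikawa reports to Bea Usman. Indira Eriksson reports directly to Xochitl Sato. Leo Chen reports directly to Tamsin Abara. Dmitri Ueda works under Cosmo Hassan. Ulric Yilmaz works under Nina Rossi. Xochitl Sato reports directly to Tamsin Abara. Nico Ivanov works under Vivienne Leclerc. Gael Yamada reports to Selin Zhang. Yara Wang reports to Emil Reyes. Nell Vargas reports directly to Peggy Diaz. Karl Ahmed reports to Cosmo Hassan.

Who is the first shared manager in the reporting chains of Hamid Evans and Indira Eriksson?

Tamsin Abara

Hamid Evans's chain of managers is Peggy Diaz, Tamsin Abara, Vivienne Leclerc. Indira Eriksson's chain of managers is Xochitl Sato, Tamsin Abara, Vivienne Leclerc. The first manager that appears in both chains is Tamsin Abara.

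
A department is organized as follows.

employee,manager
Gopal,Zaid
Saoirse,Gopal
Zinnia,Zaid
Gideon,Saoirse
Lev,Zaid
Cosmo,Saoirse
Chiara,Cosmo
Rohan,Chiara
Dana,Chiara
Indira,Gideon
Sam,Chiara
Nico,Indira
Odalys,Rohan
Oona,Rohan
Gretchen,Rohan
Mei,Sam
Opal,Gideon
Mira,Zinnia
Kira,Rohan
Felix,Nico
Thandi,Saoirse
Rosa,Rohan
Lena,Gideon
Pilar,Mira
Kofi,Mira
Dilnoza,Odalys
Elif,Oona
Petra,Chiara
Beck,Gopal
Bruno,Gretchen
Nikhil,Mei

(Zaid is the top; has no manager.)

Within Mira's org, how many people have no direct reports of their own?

The people in Mira's organization with no one reporting to them are Kofi, Pilar. That is 2.

2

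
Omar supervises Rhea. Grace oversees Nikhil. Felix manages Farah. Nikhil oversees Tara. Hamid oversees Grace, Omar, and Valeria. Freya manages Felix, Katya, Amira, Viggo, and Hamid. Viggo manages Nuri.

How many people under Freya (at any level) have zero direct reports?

The people in Freya's organization with no one reporting to them are Farah, Valeria, Rhea, Tara, Amira, Katya, Nuri. That is 7.

7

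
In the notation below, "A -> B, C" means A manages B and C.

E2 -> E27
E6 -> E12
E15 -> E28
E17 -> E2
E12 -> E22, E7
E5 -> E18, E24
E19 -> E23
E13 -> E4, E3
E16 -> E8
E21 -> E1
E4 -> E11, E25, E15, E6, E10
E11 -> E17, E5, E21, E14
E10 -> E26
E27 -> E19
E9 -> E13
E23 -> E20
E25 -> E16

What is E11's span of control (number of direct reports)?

E11 directly manages E17, E5, E21, E14. That is 4 direct reports.

4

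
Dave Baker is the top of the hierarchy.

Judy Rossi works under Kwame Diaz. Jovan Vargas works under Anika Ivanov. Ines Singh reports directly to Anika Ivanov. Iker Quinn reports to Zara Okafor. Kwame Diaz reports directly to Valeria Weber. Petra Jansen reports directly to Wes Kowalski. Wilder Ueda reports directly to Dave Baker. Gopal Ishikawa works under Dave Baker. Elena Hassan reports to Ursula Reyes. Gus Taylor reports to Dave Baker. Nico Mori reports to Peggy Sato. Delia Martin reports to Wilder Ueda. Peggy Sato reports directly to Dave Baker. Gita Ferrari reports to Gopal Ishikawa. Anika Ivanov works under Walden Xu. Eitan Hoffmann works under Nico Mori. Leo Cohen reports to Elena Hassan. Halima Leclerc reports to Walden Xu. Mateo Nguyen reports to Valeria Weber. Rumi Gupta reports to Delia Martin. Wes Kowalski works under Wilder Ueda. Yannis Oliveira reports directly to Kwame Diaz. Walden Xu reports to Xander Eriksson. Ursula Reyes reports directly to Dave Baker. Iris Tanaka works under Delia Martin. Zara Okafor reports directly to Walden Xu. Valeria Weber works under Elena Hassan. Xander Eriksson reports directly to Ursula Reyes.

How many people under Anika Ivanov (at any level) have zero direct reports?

The people in Anika Ivanov's organization with no one reporting to them are Jovan Vargas, Ines Singh. That is 2.

2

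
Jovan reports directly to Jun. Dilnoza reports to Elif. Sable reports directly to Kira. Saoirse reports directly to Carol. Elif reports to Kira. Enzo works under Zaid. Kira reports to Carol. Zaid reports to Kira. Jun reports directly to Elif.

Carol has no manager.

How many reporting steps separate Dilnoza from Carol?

Chain from Dilnoza up to Carol: Dilnoza → Elif → Kira → Carol. That is 3 steps up, so Dilnoza is 3 levels below Carol.

3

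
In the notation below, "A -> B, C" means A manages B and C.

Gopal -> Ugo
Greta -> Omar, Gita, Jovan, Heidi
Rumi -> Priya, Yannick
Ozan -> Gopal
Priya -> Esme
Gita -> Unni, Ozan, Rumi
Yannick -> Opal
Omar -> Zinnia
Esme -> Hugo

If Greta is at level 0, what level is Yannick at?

3

Chain from Yannick up to Greta: Yannick → Rumi → Gita → Greta. That is 3 steps up, so Yannick is 3 levels below Greta.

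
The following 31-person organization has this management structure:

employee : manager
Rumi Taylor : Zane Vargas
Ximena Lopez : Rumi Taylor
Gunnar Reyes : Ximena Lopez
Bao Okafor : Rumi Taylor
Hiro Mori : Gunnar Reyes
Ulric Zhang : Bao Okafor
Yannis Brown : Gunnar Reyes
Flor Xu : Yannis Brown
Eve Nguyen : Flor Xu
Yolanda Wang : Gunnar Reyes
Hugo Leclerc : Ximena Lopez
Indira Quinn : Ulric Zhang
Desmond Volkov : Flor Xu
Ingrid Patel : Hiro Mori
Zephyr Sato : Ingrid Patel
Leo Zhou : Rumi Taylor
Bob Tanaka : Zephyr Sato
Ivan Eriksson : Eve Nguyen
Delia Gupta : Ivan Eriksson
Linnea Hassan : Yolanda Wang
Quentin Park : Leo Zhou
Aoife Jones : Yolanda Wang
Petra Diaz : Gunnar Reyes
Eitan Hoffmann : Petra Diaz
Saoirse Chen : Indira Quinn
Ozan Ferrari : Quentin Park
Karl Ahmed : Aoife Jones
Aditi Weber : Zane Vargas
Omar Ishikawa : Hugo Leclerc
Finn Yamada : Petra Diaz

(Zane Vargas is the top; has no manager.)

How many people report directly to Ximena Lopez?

2

Ximena Lopez directly manages Gunnar Reyes, Hugo Leclerc. That is 2 direct reports.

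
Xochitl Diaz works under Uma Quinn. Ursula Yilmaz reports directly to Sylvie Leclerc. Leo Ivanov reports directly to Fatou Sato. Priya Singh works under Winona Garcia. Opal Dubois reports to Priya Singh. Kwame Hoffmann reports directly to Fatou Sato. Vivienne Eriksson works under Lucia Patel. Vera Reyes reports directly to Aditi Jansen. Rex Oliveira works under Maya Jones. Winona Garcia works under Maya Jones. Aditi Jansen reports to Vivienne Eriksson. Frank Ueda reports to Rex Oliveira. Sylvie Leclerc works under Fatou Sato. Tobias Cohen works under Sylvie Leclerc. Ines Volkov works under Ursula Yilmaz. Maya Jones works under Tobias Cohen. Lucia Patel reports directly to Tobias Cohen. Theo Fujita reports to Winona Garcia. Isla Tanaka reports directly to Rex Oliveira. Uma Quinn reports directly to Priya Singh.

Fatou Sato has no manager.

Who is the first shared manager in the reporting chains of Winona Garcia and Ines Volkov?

Sylvie Leclerc

Winona Garcia's chain of managers is Maya Jones, Tobias Cohen, Sylvie Leclerc, Fatou Sato. Ines Volkov's chain of managers is Ursula Yilmaz, Sylvie Leclerc, Fatou Sato. The first manager that appears in both chains is Sylvie Leclerc.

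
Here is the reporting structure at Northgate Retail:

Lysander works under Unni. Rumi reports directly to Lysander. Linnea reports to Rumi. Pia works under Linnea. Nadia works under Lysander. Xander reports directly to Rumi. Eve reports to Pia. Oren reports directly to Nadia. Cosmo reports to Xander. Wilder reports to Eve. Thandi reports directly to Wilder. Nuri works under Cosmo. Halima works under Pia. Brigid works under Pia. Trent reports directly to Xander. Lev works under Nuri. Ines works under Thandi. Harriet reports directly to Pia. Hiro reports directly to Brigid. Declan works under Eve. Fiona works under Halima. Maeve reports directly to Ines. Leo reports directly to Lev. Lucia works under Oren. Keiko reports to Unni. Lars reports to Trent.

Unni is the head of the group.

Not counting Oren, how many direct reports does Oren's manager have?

0

Oren reports to Nadia, and Nadia has no other direct reports. Oren has 0 peers.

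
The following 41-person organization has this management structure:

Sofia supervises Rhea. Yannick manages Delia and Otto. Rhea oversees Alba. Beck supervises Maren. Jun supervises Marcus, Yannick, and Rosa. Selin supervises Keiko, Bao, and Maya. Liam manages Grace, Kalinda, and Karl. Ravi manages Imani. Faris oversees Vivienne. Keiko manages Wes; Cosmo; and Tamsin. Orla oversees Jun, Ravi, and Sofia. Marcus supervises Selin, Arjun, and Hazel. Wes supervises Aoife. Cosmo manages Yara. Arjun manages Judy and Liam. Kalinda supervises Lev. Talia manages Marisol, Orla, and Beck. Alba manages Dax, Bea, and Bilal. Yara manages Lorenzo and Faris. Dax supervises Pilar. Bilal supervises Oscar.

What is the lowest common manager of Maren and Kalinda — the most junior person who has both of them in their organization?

Maren's chain of managers is Beck, Talia. Kalinda's chain of managers is Liam, Arjun, Marcus, Jun, Orla, Talia. The first manager that appears in both chains is Talia.

Talia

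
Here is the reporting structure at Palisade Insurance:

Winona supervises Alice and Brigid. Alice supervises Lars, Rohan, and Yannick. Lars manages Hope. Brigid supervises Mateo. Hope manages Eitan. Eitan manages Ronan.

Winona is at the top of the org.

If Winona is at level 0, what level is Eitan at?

4

Chain from Eitan up to Winona: Eitan → Hope → Lars → Alice → Winona. That is 4 steps up, so Eitan is 4 levels below Winona.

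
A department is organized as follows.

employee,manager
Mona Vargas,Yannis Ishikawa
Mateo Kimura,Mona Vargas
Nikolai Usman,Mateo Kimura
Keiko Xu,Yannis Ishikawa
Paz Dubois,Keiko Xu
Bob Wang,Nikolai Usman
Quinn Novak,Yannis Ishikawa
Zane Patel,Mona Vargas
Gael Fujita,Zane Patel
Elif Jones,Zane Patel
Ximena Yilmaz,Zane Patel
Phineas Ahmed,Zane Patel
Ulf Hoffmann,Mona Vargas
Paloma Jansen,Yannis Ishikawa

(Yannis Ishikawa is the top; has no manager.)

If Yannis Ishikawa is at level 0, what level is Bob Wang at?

Chain from Bob Wang up to Yannis Ishikawa: Bob Wang → Nikolai Usman → Mateo Kimura → Mona Vargas → Yannis Ishikawa. That is 4 steps up, so Bob Wang is 4 levels below Yannis Ishikawa.

4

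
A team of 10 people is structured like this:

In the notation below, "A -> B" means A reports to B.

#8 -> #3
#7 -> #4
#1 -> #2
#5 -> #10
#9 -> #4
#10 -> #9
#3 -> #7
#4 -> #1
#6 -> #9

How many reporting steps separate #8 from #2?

Chain from #8 up to #2: #8 → #3 → #7 → #4 → #1 → #2. That is 5 steps up, so #8 is 5 levels below #2.

5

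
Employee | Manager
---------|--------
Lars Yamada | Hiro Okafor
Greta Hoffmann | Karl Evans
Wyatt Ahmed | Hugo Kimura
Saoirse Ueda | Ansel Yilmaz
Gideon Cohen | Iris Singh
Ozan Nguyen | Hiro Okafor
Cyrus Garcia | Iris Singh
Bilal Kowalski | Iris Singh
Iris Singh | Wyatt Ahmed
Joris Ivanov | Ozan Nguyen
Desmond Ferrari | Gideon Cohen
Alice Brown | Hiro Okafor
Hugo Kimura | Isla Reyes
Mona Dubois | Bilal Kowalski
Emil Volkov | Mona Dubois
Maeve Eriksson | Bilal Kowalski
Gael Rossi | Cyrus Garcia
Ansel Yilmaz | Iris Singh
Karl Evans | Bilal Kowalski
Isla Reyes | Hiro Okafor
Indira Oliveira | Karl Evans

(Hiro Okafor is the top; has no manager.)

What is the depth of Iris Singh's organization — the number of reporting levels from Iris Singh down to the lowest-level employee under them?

3

The longest chain under Iris Singh runs Iris Singh → Bilal Kowalski → Karl Evans → Indira Oliveira, which is 3 levels below Iris Singh.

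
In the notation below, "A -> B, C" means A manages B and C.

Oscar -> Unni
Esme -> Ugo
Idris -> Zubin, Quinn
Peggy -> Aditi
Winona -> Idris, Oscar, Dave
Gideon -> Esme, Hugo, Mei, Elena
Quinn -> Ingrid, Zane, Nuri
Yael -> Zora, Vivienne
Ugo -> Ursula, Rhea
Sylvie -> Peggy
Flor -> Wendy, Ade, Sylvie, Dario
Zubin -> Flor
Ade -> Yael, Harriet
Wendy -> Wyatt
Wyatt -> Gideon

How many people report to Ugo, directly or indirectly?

2

Ugo directly manages Ursula, Rhea. Ursula has no reports. Rhea has no reports. So Ugo's organization is 2 direct reports plus everyone under them: 1 + 1 = 2.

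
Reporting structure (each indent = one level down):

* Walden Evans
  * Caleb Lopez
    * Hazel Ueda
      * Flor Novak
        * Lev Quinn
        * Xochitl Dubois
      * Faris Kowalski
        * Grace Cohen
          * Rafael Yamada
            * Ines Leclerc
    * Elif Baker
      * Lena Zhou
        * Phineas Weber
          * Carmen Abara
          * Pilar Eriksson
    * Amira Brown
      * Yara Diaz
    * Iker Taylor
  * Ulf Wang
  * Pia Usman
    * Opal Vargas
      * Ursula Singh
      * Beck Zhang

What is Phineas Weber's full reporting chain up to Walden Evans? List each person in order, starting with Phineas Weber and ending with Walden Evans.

Phineas Weber reports to Lena Zhou. Lena Zhou reports to Elif Baker. Elif Baker reports to Caleb Lopez. Caleb Lopez reports to Walden Evans. Walden Evans is at the top.

Phineas Weber -> Lena Zhou -> Elif Baker -> Caleb Lopez -> Walden Evans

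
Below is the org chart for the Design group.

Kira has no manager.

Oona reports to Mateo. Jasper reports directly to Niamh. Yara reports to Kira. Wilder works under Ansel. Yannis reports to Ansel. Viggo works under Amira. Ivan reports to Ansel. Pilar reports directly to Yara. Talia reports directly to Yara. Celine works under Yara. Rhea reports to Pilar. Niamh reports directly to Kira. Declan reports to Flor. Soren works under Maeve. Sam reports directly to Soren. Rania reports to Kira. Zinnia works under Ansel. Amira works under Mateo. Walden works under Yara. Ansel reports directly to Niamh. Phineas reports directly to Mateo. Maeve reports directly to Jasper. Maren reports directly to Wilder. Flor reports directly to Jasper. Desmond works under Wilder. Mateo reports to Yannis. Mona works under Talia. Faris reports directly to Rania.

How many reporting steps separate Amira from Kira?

5

Chain from Amira up to Kira: Amira → Mateo → Yannis → Ansel → Niamh → Kira. That is 5 steps up, so Amira is 5 levels below Kira.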